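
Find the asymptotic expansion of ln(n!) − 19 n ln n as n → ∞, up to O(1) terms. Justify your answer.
ln(n!) − 19 n ln n = −18 n ln n − n + (1/2) ln(2π n) + O(1/n)

Stirling: ln((n)!) = n ln(n) − n + (1/2) ln(2π·n) + O(1/n).
Here n ln(n) = n ln n.
Subtract 19n ln n: leading term is (1 − 19) n ln n = −18 n ln n. The next term is −n. Then the (1/2) ln(2π·n) correction.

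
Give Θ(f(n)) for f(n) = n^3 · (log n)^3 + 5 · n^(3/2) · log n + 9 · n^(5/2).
f(n) ∈ Θ(n^3 · (log n)^3)

Compare the terms by growth order. For large n, n^a · (log n)^b dominates n^a' · (log n)^b' iff a > a', or (a = a' and b > b'). Ranking the 3 terms shows the dominant one is n^3 · (log n)^3. Hence f(n) ∈ Θ(n^3 · (log n)^3).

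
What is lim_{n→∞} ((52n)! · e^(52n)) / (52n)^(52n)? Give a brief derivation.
lim = ∞

Stirling: (52n)! ~ sqrt(2π·52n) · (52n/e)^(52n). Hence
  (52n)! · e^(52n) / (52n)^(52n) ~ sqrt(2π·52n) = sqrt(2π·52) · sqrt(n) → ∞.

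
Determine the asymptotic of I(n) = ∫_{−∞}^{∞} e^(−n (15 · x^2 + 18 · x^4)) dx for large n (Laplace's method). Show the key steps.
I(n) ~ sqrt(π/(15n))

φ(x) = 15 · x^2 + 18 · x^4 has its unique global minimum at x* = 0 (since φ'(x) = 30x + 72x^3 = 0 only at x = 0 for real x with both coefficients positive, and φ → ∞ as |x| → ∞). At x* = 0, φ(0) = 0 and φ''(0) = 30. Laplace's method then gives
  I(n) ~ sqrt(2π / (n · φ''(0))) · e^(−n φ(0)) = sqrt(2π / (30n)) = sqrt(π/(15n)).
The 18 · x^4 term contributes only at subleading order (an O(1/n) relative correction).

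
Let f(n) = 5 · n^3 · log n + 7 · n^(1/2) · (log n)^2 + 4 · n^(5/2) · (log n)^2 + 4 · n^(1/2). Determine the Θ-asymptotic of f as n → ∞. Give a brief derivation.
f(n) ∈ Θ(n^3 · log n)

Compare the terms by growth order. For large n, n^a · (log n)^b dominates n^a' · (log n)^b' iff a > a', or (a = a' and b > b'). Ranking the 4 terms shows the dominant one is 5 · n^3 · log n. Hence f(n) ∈ Θ(n^3 · log n).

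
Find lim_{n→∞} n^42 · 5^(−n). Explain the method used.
lim = 0

Exponentials with base > 1 dominate every fixed polynomial: for any fixed c, n^c / 5^n → 0 as n → ∞ (e.g. by the ratio test, or by writing 5^n = e^(n ln 5) and noting e^(n ln 5) / n^c → ∞). Hence n^42 · 5^(−n) = n^42 / 5^n → 0.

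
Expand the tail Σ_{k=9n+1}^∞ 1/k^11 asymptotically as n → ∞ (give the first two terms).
Σ_{k>9n} 1/k^11 = 1/(10 · (9n)^10) − 1/(2 · (9n)^11) + O(1/(9n)^12)

Compare to the integral: ∫_{9n}^∞ x^(−11) dx = [−x^(−10)/10]_{9n}^∞ = 1/((11−1)·(9n)^10). The Euler-Maclaurin correction adds −f(9n)/2 = −1/(2·(9n)^11). Euler-Maclaurin then gives
  Σ_{k>9n} 1/k^11 = ∫_{9n}^∞ dx/x^11 − 1/(2·(9n)^11) + O(1/(9n)^12).
(Equivalently this is ζ(11) − Σ_{k≤9n} 1/k^11.)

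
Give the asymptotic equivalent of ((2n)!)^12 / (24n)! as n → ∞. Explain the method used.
((2n)!)^12/(24n)! ~ ((2π·2n)^(11/2) / sqrt(12)) · 12^(−12·2n)  →  0

Write N = 2n. Stirling: N! ~ sqrt(2π N)(N/e)^N and (12N)! ~ sqrt(2π·12N)·(12N/e)^(12N).
  (N!)^12/(12N)! ~ (2π N)^(12/2) (N/e)^(12N) / [sqrt(2π·12N) (12N/e)^(12N)]
     = (2π N)^(12/2) / sqrt(2π·12N) · (N/(12N))^(12N)
     = (2π N)^((12−1)/2) / sqrt(12) · 12^(−12N).
Since 12^12 > 1, the factor 12^(−12N) decays exponentially, so the ratio → 0. Substituting N = 2n gives the stated form.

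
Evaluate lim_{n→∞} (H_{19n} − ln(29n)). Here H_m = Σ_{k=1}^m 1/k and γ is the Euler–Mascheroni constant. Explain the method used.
lim = ln(19/29) + γ

By Euler-Maclaurin, H_m = ln m + γ + O(1/m). So
  H_{19n} − ln(29n) = ln(19n) + γ − ln(29n) + O(1/n)
                       = ln(19/29) + γ + O(1/n).
Hence the limit is ln(19/29) + γ.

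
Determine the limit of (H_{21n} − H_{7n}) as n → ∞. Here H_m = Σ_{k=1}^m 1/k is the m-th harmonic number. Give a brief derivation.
lim = ln(21/7) = ln 3

Euler-Maclaurin gives H_m = ln m + γ + 1/(2m) + O(1/m^2). The γ and O(1/m) terms cancel in the difference:
  H_{21n} − H_{7n} = ln(21n) − ln(7n) + O(1/n) = ln(21/7) + O(1/n).
Hence the limit is ln(21/7) = ln 3.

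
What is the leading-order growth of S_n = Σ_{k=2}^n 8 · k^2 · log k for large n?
S_n ~ 8 · n^3 log n / 3 − 8 · n^3 / 9

By integral comparison, S_n = ∫_1^n 8 · x^2 · log x dx + O(n^2 · log n). For the integral, ∫ x^2 log x dx = n^3 log n / 3 − n^3/9 (integration by parts). Hence S_n ~ 8 · n^3 log n / 3 − 8 · n^3 / 9.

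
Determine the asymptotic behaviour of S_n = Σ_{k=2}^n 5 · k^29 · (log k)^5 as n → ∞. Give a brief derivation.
S_n ~ n^30 · (log n)^5 / 6

By integral comparison, S_n = ∫_1^n 5 · x^29 · (log x)^5 dx + O(n^29 · (log n)^5). For the integral, the leading term of ∫_1^n x^29 (log x)^5 dx is n^30/30 · (log n)^5 (by repeated integration by parts; each step lowers the log-exponent and produces a relatively O(1/log n) correction). Hence S_n ~ n^30 · (log n)^5 / 6.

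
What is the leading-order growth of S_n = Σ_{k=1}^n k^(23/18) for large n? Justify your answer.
S_n ~ (18/41) · n^(41/18)

Integral comparison: Σ_{k=1}^n k^(23/18) = ∫_0^n x^(23/18) dx + O(n^(23/18)). The integral is n^(1 + 23/18) / (1 + 23/18) = n^((23+18)/18) / ((23+18)/18) = (18/41) · n^(41/18).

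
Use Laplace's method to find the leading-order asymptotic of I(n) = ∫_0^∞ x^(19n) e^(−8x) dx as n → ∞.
I(n) ~ (sqrt(2π·19n) / 8) · (19n/(8e))^(19n)

Write the integrand as exp(19n ln x − 8x) and set f(x) = 19n ln x − 8x. Then f'(x) = 19n/x − 8 = 0 at x* = 19n/8, and f''(x*) = −19n/x*^2 = −8^2/(19n). Laplace's method (interior maximum) gives
  I(n) ~ e^(f(x*)) · sqrt(2π / |f''(x*)|)
        = exp(19n ln(19n/8) − 19n) · sqrt(2π · 19n / 8^2)
        = (19n/8)^(19n) e^(−19n) · sqrt(2π·19n) / 8
        = (sqrt(2π·19n) / 8) · (19n/(8e))^(19n).
This matches Γ(19n+1)/8^(19n+1) with Stirling applied to Γ.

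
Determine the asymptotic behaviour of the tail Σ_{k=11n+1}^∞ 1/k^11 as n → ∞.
Σ_{k>11n} 1/k^11 ~ 1/(10 · (11n)^10)

Compare to the integral: ∫_{11n}^∞ x^(−11) dx = [−x^(−10)/10]_{11n}^∞ = 1/((11−1)·(11n)^10). Euler-Maclaurin then gives
  Σ_{k>11n} 1/k^11 = ∫_{11n}^∞ dx/x^11 − 1/(2·(11n)^11) + O(1/(11n)^12).
(Equivalently this is ζ(11) − Σ_{k≤11n} 1/k^11.)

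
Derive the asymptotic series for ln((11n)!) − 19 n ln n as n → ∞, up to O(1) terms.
ln((11n)!) − 19 n ln n = −8 n ln n + 11(ln 11 − 1) n + (1/2) ln(2π·11n) + O(1/n)

Stirling: ln((11n)!) = 11n ln(11n) − 11n + (1/2) ln(2π·11n) + O(1/n).
Expand 11n ln(11n) = 11n (ln n + ln 11) = 11n ln n + 11n ln 11.
Subtract 19n ln n: leading term is (11 − 19) n ln n = −8 n ln n. The next term is 11n ln 11 − 11n = 11(ln 11 − 1) n. Then the (1/2) ln(2π·11n) correction.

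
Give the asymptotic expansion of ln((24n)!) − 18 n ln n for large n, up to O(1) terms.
ln((24n)!) − 18 n ln n = 6 n ln n + 24(ln 24 − 1) n + (1/2) ln(2π·24n) + O(1/n)

Stirling: ln((24n)!) = 24n ln(24n) − 24n + (1/2) ln(2π·24n) + O(1/n).
Expand 24n ln(24n) = 24n (ln n + ln 24) = 24n ln n + 24n ln 24.
Subtract 18n ln n: leading term is (24 − 18) n ln n = 6 n ln n. The next term is 24n ln 24 − 24n = 24(ln 24 − 1) n. Then the (1/2) ln(2π·24n) correction.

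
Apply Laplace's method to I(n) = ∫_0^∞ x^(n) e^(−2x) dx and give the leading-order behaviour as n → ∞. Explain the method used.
I(n) ~ (sqrt(2π·n) / 2) · (n/(2e))^(n)

Write the integrand as exp(n ln x − 2x) and set f(x) = n ln x − 2x. Then f'(x) = n/x − 2 = 0 at x* = n/2, and f''(x*) = −n/x*^2 = −2^2/(n). Laplace's method (interior maximum) gives
  I(n) ~ e^(f(x*)) · sqrt(2π / |f''(x*)|)
        = exp(n ln(n/2) − n) · sqrt(2π · n / 2^2)
        = (n/2)^(n) e^(−n) · sqrt(2π·n) / 2
        = (sqrt(2π·n) / 2) · (n/(2e))^(n).
This matches Γ(n+1)/2^(n+1) with Stirling applied to Γ.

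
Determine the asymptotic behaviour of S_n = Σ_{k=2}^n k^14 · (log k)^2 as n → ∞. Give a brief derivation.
S_n ~ n^15 · (log n)^2 / 15

By integral comparison, S_n = ∫_1^n x^14 · (log x)^2 dx + O(n^14 · (log n)^2). For the integral, the leading term of ∫_1^n x^14 (log x)^2 dx is n^15/15 · (log n)^2 (by repeated integration by parts; each step lowers the log-exponent and produces a relatively O(1/log n) correction). Hence S_n ~ n^15 · (log n)^2 / 15.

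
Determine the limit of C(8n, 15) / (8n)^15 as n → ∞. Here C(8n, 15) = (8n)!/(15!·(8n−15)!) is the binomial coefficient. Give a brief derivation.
lim = 1/15! = 1/1307674368000

With N = 8n → ∞: C(N, 15) / N^15 = [N(N−1)…(N−14)] / (15! · N^15) = (1/15!) · 1 · (1 − 1/(8n)) · … · (1 − 14/(8n)). Each factor → 1 as N → ∞, so the limit is 1/15! = 1/1307674368000.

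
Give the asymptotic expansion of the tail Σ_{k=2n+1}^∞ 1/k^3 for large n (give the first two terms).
Σ_{k>2n} 1/k^3 = 1/(2 · (2n)^2) − 1/(2 · (2n)^3) + O(1/(2n)^4)

Compare to the integral: ∫_{2n}^∞ x^(−3) dx = [−x^(−2)/2]_{2n}^∞ = 1/((3−1)·(2n)^2). The Euler-Maclaurin correction adds −f(2n)/2 = −1/(2·(2n)^3). Euler-Maclaurin then gives
  Σ_{k>2n} 1/k^3 = ∫_{2n}^∞ dx/x^3 − 1/(2·(2n)^3) + O(1/(2n)^4).
(Equivalently this is ζ(3) − Σ_{k≤2n} 1/k^3.)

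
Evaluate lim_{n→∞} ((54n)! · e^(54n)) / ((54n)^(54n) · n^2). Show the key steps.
lim = 0

Stirling: (54n)! ~ sqrt(2π·54n) · (54n/e)^(54n). Hence
  (54n)! · e^(54n) / (54n)^(54n) ~ sqrt(2π·54n).
Dividing by n^2: sqrt(2π·54n) / n^2 = sqrt(2π·54) · n^((1−4)/2), so the expression behaves like sqrt(2π·54) · n^((1−4)/2) → 0.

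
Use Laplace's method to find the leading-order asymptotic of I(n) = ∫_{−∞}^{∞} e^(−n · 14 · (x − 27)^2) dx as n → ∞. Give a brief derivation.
I(n) = sqrt(π/(14n))

Here φ(x) = 14 · (x − 27)^2 has its unique minimum at x* = 27 with φ(x*) = 0 and φ''(x*) = 28. Laplace's method gives
  I(n) ~ e^(−n φ(x*)) · sqrt(2π / (n · φ''(x*))) = sqrt(2π / (28n)) = sqrt(π/(14n)).
This is exact: substituting u = (x − 27)·sqrt(14n) gives I(n) = (1/sqrt(14n)) ∫_{−∞}^{∞} e^(−u^2) du = sqrt(π/(14n)).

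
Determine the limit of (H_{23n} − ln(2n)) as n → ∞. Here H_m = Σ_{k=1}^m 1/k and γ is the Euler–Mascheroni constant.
lim = ln(23/2) + γ

By Euler-Maclaurin, H_m = ln m + γ + O(1/m). So
  H_{23n} − ln(2n) = ln(23n) + γ − ln(2n) + O(1/n)
                       = ln(23/2) + γ + O(1/n).
Hence the limit is ln(23/2) + γ.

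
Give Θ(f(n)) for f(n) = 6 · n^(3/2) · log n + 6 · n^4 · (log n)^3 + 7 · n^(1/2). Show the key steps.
f(n) ∈ Θ(n^4 · (log n)^3)

Compare the terms by growth order. For large n, n^a · (log n)^b dominates n^a' · (log n)^b' iff a > a', or (a = a' and b > b'). Ranking the 3 terms shows the dominant one is 6 · n^4 · (log n)^3. Hence f(n) ∈ Θ(n^4 · (log n)^3).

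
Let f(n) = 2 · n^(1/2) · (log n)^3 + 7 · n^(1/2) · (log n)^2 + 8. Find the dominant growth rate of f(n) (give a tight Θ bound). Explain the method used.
f(n) ∈ Θ(n^(1/2) · (log n)^3)

Compare the terms by growth order. For large n, n^a · (log n)^b dominates n^a' · (log n)^b' iff a > a', or (a = a' and b > b'). Ranking the 3 terms shows the dominant one is 2 · n^(1/2) · (log n)^3. Hence f(n) ∈ Θ(n^(1/2) · (log n)^3).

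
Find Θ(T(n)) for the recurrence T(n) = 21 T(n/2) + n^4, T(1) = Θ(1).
T(n) = Θ(n^(log_2 21))

Master theorem: compare f(n) = n^4 to n^(log_2 21) where log_2 21 ≈ 4.392. Since 4 < log_2 21, we have f(n) = O(n^(log_2 21 − ε)) for some ε > 0 — Case 1. Hence T(n) = Θ(n^(log_2 21)).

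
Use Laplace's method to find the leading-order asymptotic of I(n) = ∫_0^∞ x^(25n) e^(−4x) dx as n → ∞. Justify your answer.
I(n) ~ (sqrt(2π·25n) / 4) · (25n/(4e))^(25n)

Write the integrand as exp(25n ln x − 4x) and set f(x) = 25n ln x − 4x. Then f'(x) = 25n/x − 4 = 0 at x* = 25n/4, and f''(x*) = −25n/x*^2 = −4^2/(25n). Laplace's method (interior maximum) gives
  I(n) ~ e^(f(x*)) · sqrt(2π / |f''(x*)|)
        = exp(25n ln(25n/4) − 25n) · sqrt(2π · 25n / 4^2)
        = (25n/4)^(25n) e^(−25n) · sqrt(2π·25n) / 4
        = (sqrt(2π·25n) / 4) · (25n/(4e))^(25n).
This matches Γ(25n+1)/4^(25n+1) with Stirling applied to Γ.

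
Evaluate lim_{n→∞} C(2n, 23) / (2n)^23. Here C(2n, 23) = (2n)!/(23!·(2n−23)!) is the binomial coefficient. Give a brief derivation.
lim = 1/23! = 1/25852016738884976640000

With N = 2n → ∞: C(N, 23) / N^23 = [N(N−1)…(N−22)] / (23! · N^23) = (1/23!) · 1 · (1 − 1/(2n)) · … · (1 − 22/(2n)). Each factor → 1 as N → ∞, so the limit is 1/23! = 1/25852016738884976640000.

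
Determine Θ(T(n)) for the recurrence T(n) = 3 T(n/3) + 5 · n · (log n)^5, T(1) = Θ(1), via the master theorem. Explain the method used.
T(n) = Θ(n · (log n)^6)

Here log_3 3 = 1 and f(n) = 5 · n · (log n)^5 = Θ(n^(log_3 3) · (log n)^5). This is the extended Case 2 of the master theorem (f matches the critical exponent up to log factors), giving T(n) = Θ(n^(log_3 3) · (log n)^(5+1)) = Θ(n · (log n)^6).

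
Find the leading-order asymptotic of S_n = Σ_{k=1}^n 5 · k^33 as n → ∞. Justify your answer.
S_n ~ 5 · n^34 / 34

By integral comparison (Euler-Maclaurin), Σ_{k=1}^n 5 · k^33 = 5 · ∫_0^n x^33 dx + O(n^33) = 5 · n^34/34 + O(n^33). (Equivalently, Faulhaber's formula gives the same leading term.)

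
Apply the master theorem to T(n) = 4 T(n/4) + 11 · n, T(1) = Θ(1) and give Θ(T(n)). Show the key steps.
T(n) = Θ(n log n)

log_4 4 = 1, and f(n) = 11 · n = Θ(n^(log_4 4)). This is Case 2 of the master theorem: T(n) = Θ(f(n) · log n) = Θ(n log n).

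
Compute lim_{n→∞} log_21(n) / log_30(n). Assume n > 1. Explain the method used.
lim = ln(30) / ln(21) = log_21(30)

Change of base: log_21(n) = ln n / ln 21 and log_30(n) = ln n / ln 30. The ratio is (ln n / ln 21) · (ln 30 / ln n) = ln 30 / ln 21, a constant independent of n. So the limit is ln 30 / ln 21 = log_21(30).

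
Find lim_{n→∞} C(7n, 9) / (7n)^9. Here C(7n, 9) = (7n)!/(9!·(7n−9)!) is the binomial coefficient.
lim = 1/9! = 1/362880

With N = 7n → ∞: C(N, 9) / N^9 = [N(N−1)…(N−8)] / (9! · N^9) = (1/9!) · 1 · (1 − 1/(7n)) · … · (1 − 8/(7n)). Each factor → 1 as N → ∞, so the limit is 1/9! = 1/362880.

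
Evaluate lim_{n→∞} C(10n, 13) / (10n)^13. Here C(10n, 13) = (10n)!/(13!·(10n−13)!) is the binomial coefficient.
lim = 1/13! = 1/6227020800

With N = 10n → ∞: C(N, 13) / N^13 = [N(N−1)…(N−12)] / (13! · N^13) = (1/13!) · 1 · (1 − 1/(10n)) · … · (1 − 12/(10n)). Each factor → 1 as N → ∞, so the limit is 1/13! = 1/6227020800.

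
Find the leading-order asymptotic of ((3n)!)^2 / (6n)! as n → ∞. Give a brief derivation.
((3n)!)^2/(6n)! ~ ((2π·3n)^(1/2) / sqrt(2)) · 2^(−2·3n)  →  0

Write N = 3n. Stirling: N! ~ sqrt(2π N)(N/e)^N and (2N)! ~ sqrt(2π·2N)·(2N/e)^(2N).
  (N!)^2/(2N)! ~ (2π N)^(2/2) (N/e)^(2N) / [sqrt(2π·2N) (2N/e)^(2N)]
     = (2π N)^(2/2) / sqrt(2π·2N) · (N/(2N))^(2N)
     = (2π N)^((2−1)/2) / sqrt(2) · 2^(−2N).
Since 2^2 > 1, the factor 2^(−2N) decays exponentially, so the ratio → 0. Substituting N = 3n gives the stated form.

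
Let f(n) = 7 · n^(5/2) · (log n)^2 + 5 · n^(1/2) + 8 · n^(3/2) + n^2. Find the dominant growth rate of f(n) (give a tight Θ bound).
f(n) ∈ Θ(n^(5/2) · (log n)^2)

Compare the terms by growth order. For large n, n^a · (log n)^b dominates n^a' · (log n)^b' iff a > a', or (a = a' and b > b'). Ranking the 4 terms shows the dominant one is 7 · n^(5/2) · (log n)^2. Hence f(n) ∈ Θ(n^(5/2) · (log n)^2).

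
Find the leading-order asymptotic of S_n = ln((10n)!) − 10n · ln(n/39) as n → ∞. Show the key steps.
S_n ~ 10n · (ln 390 − 1) + O(ln n)

Stirling: ln((10n)!) = 10n ln(10n) − 10n + O(ln n).
  S_n = 10n ln(10n) − 10n − 10n ln(n/39) + O(ln n)
      = 10n ln(10n) − 10n ln n + 10n ln 39 − 10n + O(ln n)
      = 10n ln 10 + 10n ln 39 − 10n + O(ln n)
      = 10n (ln 390 − 1) + O(ln n).
Numerically ln(390) − 1 ≈ 4.9661.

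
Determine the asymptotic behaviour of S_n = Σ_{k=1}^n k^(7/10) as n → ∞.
S_n ~ (10/17) · n^(17/10)

Integral comparison: Σ_{k=1}^n k^(7/10) = ∫_0^n x^(7/10) dx + O(n^(7/10)). The integral is n^(1 + 7/10) / (1 + 7/10) = n^((7+10)/10) / ((7+10)/10) = (10/17) · n^(17/10).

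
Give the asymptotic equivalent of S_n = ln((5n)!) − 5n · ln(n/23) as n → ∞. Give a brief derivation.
S_n ~ 5n · (ln 115 − 1) + O(ln n)

Stirling: ln((5n)!) = 5n ln(5n) − 5n + O(ln n).
  S_n = 5n ln(5n) − 5n − 5n ln(n/23) + O(ln n)
      = 5n ln(5n) − 5n ln n + 5n ln 23 − 5n + O(ln n)
      = 5n ln 5 + 5n ln 23 − 5n + O(ln n)
      = 5n (ln 115 − 1) + O(ln n).
Numerically ln(115) − 1 ≈ 3.7449.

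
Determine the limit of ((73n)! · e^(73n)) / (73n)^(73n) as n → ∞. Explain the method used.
lim = ∞

Stirling: (73n)! ~ sqrt(2π·73n) · (73n/e)^(73n). Hence
  (73n)! · e^(73n) / (73n)^(73n) ~ sqrt(2π·73n) = sqrt(2π·73) · sqrt(n) → ∞.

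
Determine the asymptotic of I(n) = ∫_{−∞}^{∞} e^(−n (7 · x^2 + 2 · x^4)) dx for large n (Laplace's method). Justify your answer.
I(n) ~ sqrt(π/(7n))

φ(x) = 7 · x^2 + 2 · x^4 has its unique global minimum at x* = 0 (since φ'(x) = 14x + 8x^3 = 0 only at x = 0 for real x with both coefficients positive, and φ → ∞ as |x| → ∞). At x* = 0, φ(0) = 0 and φ''(0) = 14. Laplace's method then gives
  I(n) ~ sqrt(2π / (n · φ''(0))) · e^(−n φ(0)) = sqrt(2π / (14n)) = sqrt(π/(7n)).
The 2 · x^4 term contributes only at subleading order (an O(1/n) relative correction).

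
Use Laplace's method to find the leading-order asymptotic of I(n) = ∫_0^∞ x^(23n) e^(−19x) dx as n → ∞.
I(n) ~ (sqrt(2π·23n) / 19) · (23n/(19e))^(23n)

Write the integrand as exp(23n ln x − 19x) and set f(x) = 23n ln x − 19x. Then f'(x) = 23n/x − 19 = 0 at x* = 23n/19, and f''(x*) = −23n/x*^2 = −19^2/(23n). Laplace's method (interior maximum) gives
  I(n) ~ e^(f(x*)) · sqrt(2π / |f''(x*)|)
        = exp(23n ln(23n/19) − 23n) · sqrt(2π · 23n / 19^2)
        = (23n/19)^(23n) e^(−23n) · sqrt(2π·23n) / 19
        = (sqrt(2π·23n) / 19) · (23n/(19e))^(23n).
This matches Γ(23n+1)/19^(23n+1) with Stirling applied to Γ.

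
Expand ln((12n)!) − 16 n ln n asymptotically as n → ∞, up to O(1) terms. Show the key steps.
ln((12n)!) − 16 n ln n = −4 n ln n + 12(ln 12 − 1) n + (1/2) ln(2π·12n) + O(1/n)

Stirling: ln((12n)!) = 12n ln(12n) − 12n + (1/2) ln(2π·12n) + O(1/n).
Expand 12n ln(12n) = 12n (ln n + ln 12) = 12n ln n + 12n ln 12.
Subtract 16n ln n: leading term is (12 − 16) n ln n = −4 n ln n. The next term is 12n ln 12 − 12n = 12(ln 12 − 1) n. Then the (1/2) ln(2π·12n) correction.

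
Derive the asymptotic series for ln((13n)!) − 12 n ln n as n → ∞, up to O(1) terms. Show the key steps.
ln((13n)!) − 12 n ln n = n ln n + 13(ln 13 − 1) n + (1/2) ln(2π·13n) + O(1/n)

Stirling: ln((13n)!) = 13n ln(13n) − 13n + (1/2) ln(2π·13n) + O(1/n).
Expand 13n ln(13n) = 13n (ln n + ln 13) = 13n ln n + 13n ln 13.
Subtract 12n ln n: leading term is (13 − 12) n ln n = n ln n. The next term is 13n ln 13 − 13n = 13(ln 13 − 1) n. Then the (1/2) ln(2π·13n) correction.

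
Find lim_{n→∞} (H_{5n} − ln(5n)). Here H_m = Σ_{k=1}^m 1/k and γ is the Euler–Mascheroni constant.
lim = γ

By Euler-Maclaurin, H_m = ln m + γ + O(1/m). So
  H_{5n} − ln(5n) = ln(5n) + γ − ln(5n) + O(1/n)
                       = ln(5/5) + γ + O(1/n).
Hence the limit is γ (since ln 1 = 0).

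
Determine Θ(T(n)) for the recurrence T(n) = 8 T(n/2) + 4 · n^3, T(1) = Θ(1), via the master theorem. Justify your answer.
T(n) = Θ(n^3 log n)

log_2 8 = 3, and f(n) = 4 · n^3 = Θ(n^(log_2 8)). This is Case 2 of the master theorem: T(n) = Θ(f(n) · log n) = Θ(n^3 log n).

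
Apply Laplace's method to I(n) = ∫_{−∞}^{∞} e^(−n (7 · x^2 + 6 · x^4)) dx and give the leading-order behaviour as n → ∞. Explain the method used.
I(n) ~ sqrt(π/(7n))

φ(x) = 7 · x^2 + 6 · x^4 has its unique global minimum at x* = 0 (since φ'(x) = 14x + 24x^3 = 0 only at x = 0 for real x with both coefficients positive, and φ → ∞ as |x| → ∞). At x* = 0, φ(0) = 0 and φ''(0) = 14. Laplace's method then gives
  I(n) ~ sqrt(2π / (n · φ''(0))) · e^(−n φ(0)) = sqrt(2π / (14n)) = sqrt(π/(7n)).
The 6 · x^4 term contributes only at subleading order (an O(1/n) relative correction).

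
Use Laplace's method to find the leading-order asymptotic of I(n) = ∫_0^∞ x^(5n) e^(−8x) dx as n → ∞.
I(n) ~ (sqrt(2π·5n) / 8) · (5n/(8e))^(5n)

Write the integrand as exp(5n ln x − 8x) and set f(x) = 5n ln x − 8x. Then f'(x) = 5n/x − 8 = 0 at x* = 5n/8, and f''(x*) = −5n/x*^2 = −8^2/(5n). Laplace's method (interior maximum) gives
  I(n) ~ e^(f(x*)) · sqrt(2π / |f''(x*)|)
        = exp(5n ln(5n/8) − 5n) · sqrt(2π · 5n / 8^2)
        = (5n/8)^(5n) e^(−5n) · sqrt(2π·5n) / 8
        = (sqrt(2π·5n) / 8) · (5n/(8e))^(5n).
This matches Γ(5n+1)/8^(5n+1) with Stirling applied to Γ.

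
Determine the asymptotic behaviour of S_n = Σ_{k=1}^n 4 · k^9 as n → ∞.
S_n ~ 2 · n^10 / 5

By integral comparison (Euler-Maclaurin), Σ_{k=1}^n 4 · k^9 = 4 · ∫_0^n x^9 dx + O(n^9) = 4 · n^10/10 = 2 · n^10 / 5 + O(n^9). (Equivalently, Faulhaber's formula gives the same leading term.)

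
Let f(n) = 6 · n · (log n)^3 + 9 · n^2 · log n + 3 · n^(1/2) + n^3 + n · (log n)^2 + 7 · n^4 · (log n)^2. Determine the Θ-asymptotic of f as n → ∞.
f(n) ∈ Θ(n^4 · (log n)^2)

Compare the terms by growth order. For large n, n^a · (log n)^b dominates n^a' · (log n)^b' iff a > a', or (a = a' and b > b'). Ranking the 6 terms shows the dominant one is 7 · n^4 · (log n)^2. Hence f(n) ∈ Θ(n^4 · (log n)^2).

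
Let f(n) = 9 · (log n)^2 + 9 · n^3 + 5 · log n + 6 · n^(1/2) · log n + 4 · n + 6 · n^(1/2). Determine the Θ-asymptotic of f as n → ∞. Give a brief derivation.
f(n) ∈ Θ(n^3)

Compare the terms by growth order. For large n, n^a · (log n)^b dominates n^a' · (log n)^b' iff a > a', or (a = a' and b > b'). Ranking the 6 terms shows the dominant one is 9 · n^3. Hence f(n) ∈ Θ(n^3).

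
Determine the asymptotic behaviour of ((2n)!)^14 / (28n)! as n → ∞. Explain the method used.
((2n)!)^14/(28n)! ~ ((2π·2n)^(13/2) / sqrt(14)) · 14^(−14·2n)  →  0

Write N = 2n. Stirling: N! ~ sqrt(2π N)(N/e)^N and (14N)! ~ sqrt(2π·14N)·(14N/e)^(14N).
  (N!)^14/(14N)! ~ (2π N)^(14/2) (N/e)^(14N) / [sqrt(2π·14N) (14N/e)^(14N)]
     = (2π N)^(14/2) / sqrt(2π·14N) · (N/(14N))^(14N)
     = (2π N)^((14−1)/2) / sqrt(14) · 14^(−14N).
Since 14^14 > 1, the factor 14^(−14N) decays exponentially, so the ratio → 0. Substituting N = 2n gives the stated form.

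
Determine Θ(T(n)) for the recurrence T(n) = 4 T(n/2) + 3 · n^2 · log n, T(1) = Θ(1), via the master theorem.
T(n) = Θ(n^2 · (log n)^2)

Here log_2 4 = 2 and f(n) = 3 · n^2 · log n = Θ(n^(log_2 4) · (log n)^1). This is the extended Case 2 of the master theorem (f matches the critical exponent up to log factors), giving T(n) = Θ(n^(log_2 4) · (log n)^(1+1)) = Θ(n^2 · (log n)^2).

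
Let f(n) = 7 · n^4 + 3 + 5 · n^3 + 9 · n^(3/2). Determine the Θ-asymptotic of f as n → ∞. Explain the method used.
f(n) ∈ Θ(n^4)

Compare the terms by growth order. For large n, n^a · (log n)^b dominates n^a' · (log n)^b' iff a > a', or (a = a' and b > b'). Ranking the 4 terms shows the dominant one is 7 · n^4. Hence f(n) ∈ Θ(n^4).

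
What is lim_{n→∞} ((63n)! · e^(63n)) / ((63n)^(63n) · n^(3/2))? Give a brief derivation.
lim = 0

Stirling: (63n)! ~ sqrt(2π·63n) · (63n/e)^(63n). Hence
  (63n)! · e^(63n) / (63n)^(63n) ~ sqrt(2π·63n).
Dividing by n^(3/2): sqrt(2π·63n) / n^(3/2) = sqrt(2π·63) · n^((1−3)/2), so the expression behaves like sqrt(2π·63) · n^((1−3)/2) → 0.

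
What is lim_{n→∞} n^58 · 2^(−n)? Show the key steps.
lim = 0

Exponentials with base > 1 dominate every fixed polynomial: for any fixed c, n^c / 2^n → 0 as n → ∞ (e.g. by the ratio test, or by writing 2^n = e^(n ln 2) and noting e^(n ln 2) / n^c → ∞). Hence n^58 · 2^(−n) = n^58 / 2^n → 0.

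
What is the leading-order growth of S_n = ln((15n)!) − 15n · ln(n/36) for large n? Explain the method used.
S_n ~ 15n · (ln 540 − 1) + O(ln n)

Stirling: ln((15n)!) = 15n ln(15n) − 15n + O(ln n).
  S_n = 15n ln(15n) − 15n − 15n ln(n/36) + O(ln n)
      = 15n ln(15n) − 15n ln n + 15n ln 36 − 15n + O(ln n)
      = 15n ln 15 + 15n ln 36 − 15n + O(ln n)
      = 15n (ln 540 − 1) + O(ln n).
Numerically ln(540) − 1 ≈ 5.2916.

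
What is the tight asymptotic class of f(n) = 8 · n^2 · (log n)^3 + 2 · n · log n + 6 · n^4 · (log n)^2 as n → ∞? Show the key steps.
f(n) ∈ Θ(n^4 · (log n)^2)

Compare the terms by growth order. For large n, n^a · (log n)^b dominates n^a' · (log n)^b' iff a > a', or (a = a' and b > b'). Ranking the 3 terms shows the dominant one is 6 · n^4 · (log n)^2. Hence f(n) ∈ Θ(n^4 · (log n)^2).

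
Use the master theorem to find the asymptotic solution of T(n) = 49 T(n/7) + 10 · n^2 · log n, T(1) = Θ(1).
T(n) = Θ(n^2 · (log n)^2)

Here log_7 49 = 2 and f(n) = 10 · n^2 · log n = Θ(n^(log_7 49) · (log n)^1). This is the extended Case 2 of the master theorem (f matches the critical exponent up to log factors), giving T(n) = Θ(n^(log_7 49) · (log n)^(1+1)) = Θ(n^2 · (log n)^2).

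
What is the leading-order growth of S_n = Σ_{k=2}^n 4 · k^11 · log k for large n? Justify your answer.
S_n ~ n^12 log n / 3 − n^12 / 36

By integral comparison, S_n = ∫_1^n 4 · x^11 · log x dx + O(n^11 · log n). For the integral, ∫ x^11 log x dx = n^12 log n / 12 − n^12/144 (integration by parts). Hence S_n ~ n^12 log n / 3 − n^12 / 36.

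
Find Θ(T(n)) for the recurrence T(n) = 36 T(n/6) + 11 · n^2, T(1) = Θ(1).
T(n) = Θ(n^2 log n)

log_6 36 = 2, and f(n) = 11 · n^2 = Θ(n^(log_6 36)). This is Case 2 of the master theorem: T(n) = Θ(f(n) · log n) = Θ(n^2 log n).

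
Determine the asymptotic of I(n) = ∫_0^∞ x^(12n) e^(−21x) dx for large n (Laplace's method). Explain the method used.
I(n) ~ (sqrt(2π·12n) / 21) · (12n/(21e))^(12n)

Write the integrand as exp(12n ln x − 21x) and set f(x) = 12n ln x − 21x. Then f'(x) = 12n/x − 21 = 0 at x* = 12n/21, and f''(x*) = −12n/x*^2 = −21^2/(12n). Laplace's method (interior maximum) gives
  I(n) ~ e^(f(x*)) · sqrt(2π / |f''(x*)|)
        = exp(12n ln(12n/21) − 12n) · sqrt(2π · 12n / 21^2)
        = (12n/21)^(12n) e^(−12n) · sqrt(2π·12n) / 21
        = (sqrt(2π·12n) / 21) · (12n/(21e))^(12n).
This matches Γ(12n+1)/21^(12n+1) with Stirling applied to Γ.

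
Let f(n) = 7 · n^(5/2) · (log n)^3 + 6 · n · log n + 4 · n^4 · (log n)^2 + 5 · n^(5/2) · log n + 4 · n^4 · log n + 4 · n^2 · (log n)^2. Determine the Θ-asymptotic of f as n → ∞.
f(n) ∈ Θ(n^4 · (log n)^2)

Compare the terms by growth order. For large n, n^a · (log n)^b dominates n^a' · (log n)^b' iff a > a', or (a = a' and b > b'). Ranking the 6 terms shows the dominant one is 4 · n^4 · (log n)^2. Hence f(n) ∈ Θ(n^4 · (log n)^2).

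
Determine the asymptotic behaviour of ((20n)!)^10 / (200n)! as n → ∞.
((20n)!)^10/(200n)! ~ ((2π·20n)^(9/2) / sqrt(10)) · 10^(−10·20n)  →  0

Write N = 20n. Stirling: N! ~ sqrt(2π N)(N/e)^N and (10N)! ~ sqrt(2π·10N)·(10N/e)^(10N).
  (N!)^10/(10N)! ~ (2π N)^(10/2) (N/e)^(10N) / [sqrt(2π·10N) (10N/e)^(10N)]
     = (2π N)^(10/2) / sqrt(2π·10N) · (N/(10N))^(10N)
     = (2π N)^((10−1)/2) / sqrt(10) · 10^(−10N).
Since 10^10 > 1, the factor 10^(−10N) decays exponentially, so the ratio → 0. Substituting N = 20n gives the stated form.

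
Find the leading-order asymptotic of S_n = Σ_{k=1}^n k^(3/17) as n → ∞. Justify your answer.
S_n ~ (17/20) · n^(20/17)

Integral comparison: Σ_{k=1}^n k^(3/17) = ∫_0^n x^(3/17) dx + O(n^(3/17)). The integral is n^(1 + 3/17) / (1 + 3/17) = n^((3+17)/17) / ((3+17)/17) = (17/20) · n^(20/17).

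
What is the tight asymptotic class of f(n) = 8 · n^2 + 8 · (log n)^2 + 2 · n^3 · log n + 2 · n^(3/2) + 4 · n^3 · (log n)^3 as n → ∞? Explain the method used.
f(n) ∈ Θ(n^3 · (log n)^3)

Compare the terms by growth order. For large n, n^a · (log n)^b dominates n^a' · (log n)^b' iff a > a', or (a = a' and b > b'). Ranking the 5 terms shows the dominant one is 4 · n^3 · (log n)^3. Hence f(n) ∈ Θ(n^3 · (log n)^3).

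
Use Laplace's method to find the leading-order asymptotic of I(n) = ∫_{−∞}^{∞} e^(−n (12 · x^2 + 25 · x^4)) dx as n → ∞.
I(n) ~ sqrt(π/(12n))

φ(x) = 12 · x^2 + 25 · x^4 has its unique global minimum at x* = 0 (since φ'(x) = 24x + 100x^3 = 0 only at x = 0 for real x with both coefficients positive, and φ → ∞ as |x| → ∞). At x* = 0, φ(0) = 0 and φ''(0) = 24. Laplace's method then gives
  I(n) ~ sqrt(2π / (n · φ''(0))) · e^(−n φ(0)) = sqrt(2π / (24n)) = sqrt(π/(12n)).
The 25 · x^4 term contributes only at subleading order (an O(1/n) relative correction).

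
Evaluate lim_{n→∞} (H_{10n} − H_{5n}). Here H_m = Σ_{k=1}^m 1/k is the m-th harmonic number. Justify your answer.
lim = ln(10/5) = ln 2

Euler-Maclaurin gives H_m = ln m + γ + 1/(2m) + O(1/m^2). The γ and O(1/m) terms cancel in the difference:
  H_{10n} − H_{5n} = ln(10n) − ln(5n) + O(1/n) = ln(10/5) + O(1/n).
Hence the limit is ln(10/5) = ln 2.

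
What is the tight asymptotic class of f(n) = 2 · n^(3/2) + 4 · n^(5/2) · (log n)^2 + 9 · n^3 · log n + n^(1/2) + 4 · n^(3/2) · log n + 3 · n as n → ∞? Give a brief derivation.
f(n) ∈ Θ(n^3 · log n)

Compare the terms by growth order. For large n, n^a · (log n)^b dominates n^a' · (log n)^b' iff a > a', or (a = a' and b > b'). Ranking the 6 terms shows the dominant one is 9 · n^3 · log n. Hence f(n) ∈ Θ(n^3 · log n).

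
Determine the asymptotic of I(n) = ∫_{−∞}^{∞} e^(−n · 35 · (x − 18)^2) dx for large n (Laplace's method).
I(n) = sqrt(π/(35n))

Here φ(x) = 35 · (x − 18)^2 has its unique minimum at x* = 18 with φ(x*) = 0 and φ''(x*) = 70. Laplace's method gives
  I(n) ~ e^(−n φ(x*)) · sqrt(2π / (n · φ''(x*))) = sqrt(2π / (70n)) = sqrt(π/(35n)).
This is exact: substituting u = (x − 18)·sqrt(35n) gives I(n) = (1/sqrt(35n)) ∫_{−∞}^{∞} e^(−u^2) du = sqrt(π/(35n)).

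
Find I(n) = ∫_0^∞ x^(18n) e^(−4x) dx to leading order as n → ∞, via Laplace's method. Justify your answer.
I(n) ~ (sqrt(2π·18n) / 4) · (18n/(4e))^(18n)

Write the integrand as exp(18n ln x − 4x) and set f(x) = 18n ln x − 4x. Then f'(x) = 18n/x − 4 = 0 at x* = 18n/4, and f''(x*) = −18n/x*^2 = −4^2/(18n). Laplace's method (interior maximum) gives
  I(n) ~ e^(f(x*)) · sqrt(2π / |f''(x*)|)
        = exp(18n ln(18n/4) − 18n) · sqrt(2π · 18n / 4^2)
        = (18n/4)^(18n) e^(−18n) · sqrt(2π·18n) / 4
        = (sqrt(2π·18n) / 4) · (18n/(4e))^(18n).
This matches Γ(18n+1)/4^(18n+1) with Stirling applied to Γ.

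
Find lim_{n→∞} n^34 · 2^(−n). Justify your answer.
lim = 0

Exponentials with base > 1 dominate every fixed polynomial: for any fixed c, n^c / 2^n → 0 as n → ∞ (e.g. by the ratio test, or by writing 2^n = e^(n ln 2) and noting e^(n ln 2) / n^c → ∞). Hence n^34 · 2^(−n) = n^34 / 2^n → 0.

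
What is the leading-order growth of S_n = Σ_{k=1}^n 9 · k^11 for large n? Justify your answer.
S_n ~ 3 · n^12 / 4

By integral comparison (Euler-Maclaurin), Σ_{k=1}^n 9 · k^11 = 9 · ∫_0^n x^11 dx + O(n^11) = 9 · n^12/12 = 3 · n^12 / 4 + O(n^11). (Equivalently, Faulhaber's formula gives the same leading term.)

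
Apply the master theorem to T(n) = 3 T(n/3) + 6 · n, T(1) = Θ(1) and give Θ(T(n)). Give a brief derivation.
T(n) = Θ(n log n)

log_3 3 = 1, and f(n) = 6 · n = Θ(n^(log_3 3)). This is Case 2 of the master theorem: T(n) = Θ(f(n) · log n) = Θ(n log n).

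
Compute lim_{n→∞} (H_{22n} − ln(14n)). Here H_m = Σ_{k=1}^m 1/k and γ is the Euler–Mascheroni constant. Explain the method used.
lim = ln(11/7) + γ

By Euler-Maclaurin, H_m = ln m + γ + O(1/m). So
  H_{22n} − ln(14n) = ln(22n) + γ − ln(14n) + O(1/n)
                       = ln(22/14) + γ + O(1/n).
Hence the limit is ln(22/14) + γ (= ln(11/7)).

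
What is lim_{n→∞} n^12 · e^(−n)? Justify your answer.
lim = 0

Exponentials with base > 1 dominate every fixed polynomial: for any fixed c, n^c / e^n → 0 as n → ∞ (e.g. by the ratio test, or since e^n grows faster than any power of n). Hence n^12 · e^(−n) = n^12 / e^n → 0.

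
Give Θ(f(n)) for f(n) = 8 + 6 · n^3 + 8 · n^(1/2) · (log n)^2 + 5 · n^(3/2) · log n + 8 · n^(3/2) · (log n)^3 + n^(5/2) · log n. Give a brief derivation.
f(n) ∈ Θ(n^3)

Compare the terms by growth order. For large n, n^a · (log n)^b dominates n^a' · (log n)^b' iff a > a', or (a = a' and b > b'). Ranking the 6 terms shows the dominant one is 6 · n^3. Hence f(n) ∈ Θ(n^3).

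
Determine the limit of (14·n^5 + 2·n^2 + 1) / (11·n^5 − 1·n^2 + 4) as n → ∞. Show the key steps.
lim = 14/11

For large n the leading n^5 terms dominate both numerator and denominator. Dividing top and bottom by n^5, every other term tends to 0, leaving 14/11.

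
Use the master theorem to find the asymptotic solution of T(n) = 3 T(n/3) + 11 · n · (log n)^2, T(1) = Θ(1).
T(n) = Θ(n · (log n)^3)

Here log_3 3 = 1 and f(n) = 11 · n · (log n)^2 = Θ(n^(log_3 3) · (log n)^2). This is the extended Case 2 of the master theorem (f matches the critical exponent up to log factors), giving T(n) = Θ(n^(log_3 3) · (log n)^(2+1)) = Θ(n · (log n)^3).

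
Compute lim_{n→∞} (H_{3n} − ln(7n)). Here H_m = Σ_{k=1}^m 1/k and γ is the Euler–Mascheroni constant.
lim = ln(3/7) + γ

By Euler-Maclaurin, H_m = ln m + γ + O(1/m). So
  H_{3n} − ln(7n) = ln(3n) + γ − ln(7n) + O(1/n)
                       = ln(3/7) + γ + O(1/n).
Hence the limit is ln(3/7) + γ.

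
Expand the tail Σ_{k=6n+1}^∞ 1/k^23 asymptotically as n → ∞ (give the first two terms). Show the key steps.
Σ_{k>6n} 1/k^23 = 1/(22 · (6n)^22) − 1/(2 · (6n)^23) + O(1/(6n)^24)

Compare to the integral: ∫_{6n}^∞ x^(−23) dx = [−x^(−22)/22]_{6n}^∞ = 1/((23−1)·(6n)^22). The Euler-Maclaurin correction adds −f(6n)/2 = −1/(2·(6n)^23). Euler-Maclaurin then gives
  Σ_{k>6n} 1/k^23 = ∫_{6n}^∞ dx/x^23 − 1/(2·(6n)^23) + O(1/(6n)^24).
(Equivalently this is ζ(23) − Σ_{k≤6n} 1/k^23.)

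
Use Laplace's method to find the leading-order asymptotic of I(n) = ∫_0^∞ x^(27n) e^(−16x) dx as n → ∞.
I(n) ~ (sqrt(2π·27n) / 16) · (27n/(16e))^(27n)

Write the integrand as exp(27n ln x − 16x) and set f(x) = 27n ln x − 16x. Then f'(x) = 27n/x − 16 = 0 at x* = 27n/16, and f''(x*) = −27n/x*^2 = −16^2/(27n). Laplace's method (interior maximum) gives
  I(n) ~ e^(f(x*)) · sqrt(2π / |f''(x*)|)
        = exp(27n ln(27n/16) − 27n) · sqrt(2π · 27n / 16^2)
        = (27n/16)^(27n) e^(−27n) · sqrt(2π·27n) / 16
        = (sqrt(2π·27n) / 16) · (27n/(16e))^(27n).
This matches Γ(27n+1)/16^(27n+1) with Stirling applied to Γ.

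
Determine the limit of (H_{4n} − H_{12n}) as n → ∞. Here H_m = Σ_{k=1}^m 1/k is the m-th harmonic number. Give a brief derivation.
lim = ln(4/12) = −ln 3

Euler-Maclaurin gives H_m = ln m + γ + 1/(2m) + O(1/m^2). The γ and O(1/m) terms cancel in the difference:
  H_{4n} − H_{12n} = ln(4n) − ln(12n) + O(1/n) = ln(4/12) + O(1/n).
Hence the limit is ln(4/12) = −ln 3.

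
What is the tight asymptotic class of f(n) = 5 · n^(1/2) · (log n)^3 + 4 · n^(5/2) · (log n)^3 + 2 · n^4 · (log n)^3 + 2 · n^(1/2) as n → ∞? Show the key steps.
f(n) ∈ Θ(n^4 · (log n)^3)

Compare the terms by growth order. For large n, n^a · (log n)^b dominates n^a' · (log n)^b' iff a > a', or (a = a' and b > b'). Ranking the 4 terms shows the dominant one is 2 · n^4 · (log n)^3. Hence f(n) ∈ Θ(n^4 · (log n)^3).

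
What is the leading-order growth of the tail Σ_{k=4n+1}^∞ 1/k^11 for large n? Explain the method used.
Σ_{k>4n} 1/k^11 ~ 1/(10 · (4n)^10)

Compare to the integral: ∫_{4n}^∞ x^(−11) dx = [−x^(−10)/10]_{4n}^∞ = 1/((11−1)·(4n)^10). Euler-Maclaurin then gives
  Σ_{k>4n} 1/k^11 = ∫_{4n}^∞ dx/x^11 − 1/(2·(4n)^11) + O(1/(4n)^12).
(Equivalently this is ζ(11) − Σ_{k≤4n} 1/k^11.)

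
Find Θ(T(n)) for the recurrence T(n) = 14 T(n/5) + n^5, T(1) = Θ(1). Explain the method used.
T(n) = Θ(n^5)

log_5 14 ≈ 1.640. f(n) = n^5 dominates n^(log_5 14) since 5 > 1.640, and the regularity condition a·f(n/b) = 14·(n/5)^5 = (14/3125)·n^5 ≤ c·f(n) holds with c = 14/3125 ≈ 0.00448 < 1. So this is Case 3: T(n) = Θ(f(n)) = Θ(n^5).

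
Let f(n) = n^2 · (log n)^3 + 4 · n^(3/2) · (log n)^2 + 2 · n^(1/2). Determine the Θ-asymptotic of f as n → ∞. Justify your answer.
f(n) ∈ Θ(n^2 · (log n)^3)

Compare the terms by growth order. For large n, n^a · (log n)^b dominates n^a' · (log n)^b' iff a > a', or (a = a' and b > b'). Ranking the 3 terms shows the dominant one is n^2 · (log n)^3. Hence f(n) ∈ Θ(n^2 · (log n)^3).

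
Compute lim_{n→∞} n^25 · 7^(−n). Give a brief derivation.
lim = 0

Exponentials with base > 1 dominate every fixed polynomial: for any fixed c, n^c / 7^n → 0 as n → ∞ (e.g. by the ratio test, or by writing 7^n = e^(n ln 7) and noting e^(n ln 7) / n^c → ∞). Hence n^25 · 7^(−n) = n^25 / 7^n → 0.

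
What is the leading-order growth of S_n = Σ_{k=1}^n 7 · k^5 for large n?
S_n ~ 7 · n^6 / 6

By integral comparison (Euler-Maclaurin), Σ_{k=1}^n 7 · k^5 = 7 · ∫_0^n x^5 dx + O(n^5) = 7 · n^6/6 + O(n^5). (Equivalently, Faulhaber's formula gives the same leading term.)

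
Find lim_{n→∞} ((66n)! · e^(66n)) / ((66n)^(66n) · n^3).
lim = 0

Stirling: (66n)! ~ sqrt(2π·66n) · (66n/e)^(66n). Hence
  (66n)! · e^(66n) / (66n)^(66n) ~ sqrt(2π·66n).
Dividing by n^3: sqrt(2π·66n) / n^3 = sqrt(2π·66) · n^((1−6)/2), so the expression behaves like sqrt(2π·66) · n^((1−6)/2) → 0.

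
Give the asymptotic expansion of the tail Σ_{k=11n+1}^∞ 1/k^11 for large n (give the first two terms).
Σ_{k>11n} 1/k^11 = 1/(10 · (11n)^10) − 1/(2 · (11n)^11) + O(1/(11n)^12)

Compare to the integral: ∫_{11n}^∞ x^(−11) dx = [−x^(−10)/10]_{11n}^∞ = 1/((11−1)·(11n)^10). The Euler-Maclaurin correction adds −f(11n)/2 = −1/(2·(11n)^11). Euler-Maclaurin then gives
  Σ_{k>11n} 1/k^11 = ∫_{11n}^∞ dx/x^11 − 1/(2·(11n)^11) + O(1/(11n)^12).
(Equivalently this is ζ(11) − Σ_{k≤11n} 1/k^11.)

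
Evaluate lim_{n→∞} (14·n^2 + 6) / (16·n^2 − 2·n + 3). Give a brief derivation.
lim = 14/16 = 7/8

For large n the leading n^2 terms dominate both numerator and denominator. Dividing top and bottom by n^2, every other term tends to 0, leaving 14/16 = 7/8.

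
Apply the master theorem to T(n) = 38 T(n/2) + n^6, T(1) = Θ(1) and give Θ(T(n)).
T(n) = Θ(n^6)

log_2 38 ≈ 5.248. f(n) = n^6 dominates n^(log_2 38) since 6 > 5.248, and the regularity condition a·f(n/b) = 38·(n/2)^6 = (38/64)·n^6 ≤ c·f(n) holds with c = 38/64 ≈ 0.594 < 1. So this is Case 3: T(n) = Θ(f(n)) = Θ(n^6).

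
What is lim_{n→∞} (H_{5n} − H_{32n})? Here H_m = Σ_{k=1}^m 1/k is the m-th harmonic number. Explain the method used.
lim = ln(5/32)

Euler-Maclaurin gives H_m = ln m + γ + 1/(2m) + O(1/m^2). The γ and O(1/m) terms cancel in the difference:
  H_{5n} − H_{32n} = ln(5n) − ln(32n) + O(1/n) = ln(5/32) + O(1/n).
Hence the limit is ln(5/32).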